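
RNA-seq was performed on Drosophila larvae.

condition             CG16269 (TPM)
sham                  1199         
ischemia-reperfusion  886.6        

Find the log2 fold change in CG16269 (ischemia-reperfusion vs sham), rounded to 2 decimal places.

-0.44

Fold change = 886.6 / 1199 = 0.7394
log2(0.7394) = -0.435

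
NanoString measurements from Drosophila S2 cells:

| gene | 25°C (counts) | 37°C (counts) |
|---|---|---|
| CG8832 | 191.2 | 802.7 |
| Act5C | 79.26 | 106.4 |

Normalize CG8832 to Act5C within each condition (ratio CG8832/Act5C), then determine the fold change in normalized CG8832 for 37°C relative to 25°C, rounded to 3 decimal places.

3.127

CG8832/Act5C (25°C) = 191.2 / 79.26 = 2.4123
CG8832/Act5C (37°C) = 802.7 / 106.4 = 7.5442
Fold change = 7.5442 / 2.4123 = 3.1274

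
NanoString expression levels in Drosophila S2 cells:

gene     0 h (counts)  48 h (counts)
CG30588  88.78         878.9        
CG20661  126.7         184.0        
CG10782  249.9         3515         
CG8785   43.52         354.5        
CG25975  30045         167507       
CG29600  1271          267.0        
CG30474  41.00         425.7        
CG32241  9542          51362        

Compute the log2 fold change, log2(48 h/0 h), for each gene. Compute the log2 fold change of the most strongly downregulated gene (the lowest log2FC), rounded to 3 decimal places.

log2(878.9/88.78) = 3.307  (CG30588)
log2(184.0/126.7) = 0.538  (CG20661)
log2(3515/249.9) = 3.814  (CG10782)
log2(354.5/43.52) = 3.026  (CG8785)
log2(167507/30045) = 2.479  (CG25975)
log2(267.0/1271) = -2.251  (CG29600)
log2(425.7/41.00) = 3.376  (CG30474)
log2(51362/9542) = 2.428  (CG32241)
CG29600 is most strongly downregulated.

-2.251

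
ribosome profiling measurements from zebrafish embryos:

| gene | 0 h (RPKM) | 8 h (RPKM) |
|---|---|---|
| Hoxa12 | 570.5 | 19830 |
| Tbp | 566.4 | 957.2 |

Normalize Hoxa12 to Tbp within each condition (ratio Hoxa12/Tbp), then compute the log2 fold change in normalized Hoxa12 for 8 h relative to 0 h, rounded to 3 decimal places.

Hoxa12/Tbp (0 h) = 570.5 / 566.4 = 1.0072
Hoxa12/Tbp (8 h) = 19830 / 957.2 = 20.717
Fold change = 20.717 / 1.0072 = 20.5678
log2(20.5678) = 4.3623

4.362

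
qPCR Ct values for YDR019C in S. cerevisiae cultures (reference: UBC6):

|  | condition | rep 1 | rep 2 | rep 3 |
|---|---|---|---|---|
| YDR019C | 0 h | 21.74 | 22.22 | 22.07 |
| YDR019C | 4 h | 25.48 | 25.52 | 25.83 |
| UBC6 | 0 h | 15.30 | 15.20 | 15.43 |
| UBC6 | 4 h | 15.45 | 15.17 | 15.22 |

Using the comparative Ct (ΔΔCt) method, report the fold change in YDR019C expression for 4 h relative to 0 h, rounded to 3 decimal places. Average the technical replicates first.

0.081

Mean Ct: YDR019C 0 h 22.010; YDR019C 4 h 25.610; UBC6 0 h 15.310; UBC6 4 h 15.280
ΔCt(0 h) = 22.010 − 15.310 = 6.700
ΔCt(4 h) = 25.610 − 15.280 = 10.330
ΔΔCt = 10.330 − 6.700 = 3.630
Fold change = 2^(−3.630) = 0.0808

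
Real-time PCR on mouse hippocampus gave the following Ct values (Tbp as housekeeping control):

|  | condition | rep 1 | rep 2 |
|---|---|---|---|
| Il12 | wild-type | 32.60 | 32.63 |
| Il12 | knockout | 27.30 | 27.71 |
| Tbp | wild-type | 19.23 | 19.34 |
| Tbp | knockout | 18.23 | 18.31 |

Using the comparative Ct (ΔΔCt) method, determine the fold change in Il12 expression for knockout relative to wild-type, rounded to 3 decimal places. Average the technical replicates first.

Mean Ct: Il12 wild-type 32.615; Il12 knockout 27.505; Tbp wild-type 19.285; Tbp knockout 18.270
ΔCt(wild-type) = 32.615 − 19.285 = 13.330
ΔCt(knockout) = 27.505 − 18.270 = 9.235
ΔΔCt = 9.235 − 13.330 = -4.095
Fold change = 2^(−(-4.095)) = 2^4.095 = 17.0890

17.089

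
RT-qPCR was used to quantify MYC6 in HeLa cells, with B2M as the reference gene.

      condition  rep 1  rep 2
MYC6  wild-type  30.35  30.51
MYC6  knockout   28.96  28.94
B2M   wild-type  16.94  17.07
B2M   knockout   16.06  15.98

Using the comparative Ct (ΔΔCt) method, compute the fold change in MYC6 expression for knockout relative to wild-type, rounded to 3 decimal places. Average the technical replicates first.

1.409

Mean Ct: MYC6 wild-type 30.430; MYC6 knockout 28.950; B2M wild-type 17.005; B2M knockout 16.020
ΔCt(wild-type) = 30.430 − 17.005 = 13.425
ΔCt(knockout) = 28.950 − 16.020 = 12.930
ΔΔCt = 12.930 − 13.425 = -0.495
Fold change = 2^(−(-0.495)) = 2^0.495 = 1.4093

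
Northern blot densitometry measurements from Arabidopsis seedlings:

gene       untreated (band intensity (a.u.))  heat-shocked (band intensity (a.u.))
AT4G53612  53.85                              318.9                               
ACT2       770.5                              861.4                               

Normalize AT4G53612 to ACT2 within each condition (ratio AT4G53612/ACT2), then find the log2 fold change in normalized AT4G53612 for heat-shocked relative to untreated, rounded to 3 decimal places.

2.405

AT4G53612/ACT2 (untreated) = 53.85 / 770.5 = 0.06989
AT4G53612/ACT2 (heat-shocked) = 318.9 / 861.4 = 0.37021
Fold change = 0.37021 / 0.06989 = 5.2971
log2(5.2971) = 2.4052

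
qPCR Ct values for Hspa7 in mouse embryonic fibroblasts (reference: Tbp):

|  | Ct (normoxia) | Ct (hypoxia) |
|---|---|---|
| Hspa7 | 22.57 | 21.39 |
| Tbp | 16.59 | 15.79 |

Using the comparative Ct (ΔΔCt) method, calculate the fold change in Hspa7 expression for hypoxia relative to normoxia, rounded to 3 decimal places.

1.301

ΔCt(normoxia) = 22.570 − 16.590 = 5.980
ΔCt(hypoxia) = 21.390 − 15.790 = 5.600
ΔΔCt = 5.600 − 5.980 = -0.380
Fold change = 2^(−(-0.380)) = 2^0.380 = 1.3013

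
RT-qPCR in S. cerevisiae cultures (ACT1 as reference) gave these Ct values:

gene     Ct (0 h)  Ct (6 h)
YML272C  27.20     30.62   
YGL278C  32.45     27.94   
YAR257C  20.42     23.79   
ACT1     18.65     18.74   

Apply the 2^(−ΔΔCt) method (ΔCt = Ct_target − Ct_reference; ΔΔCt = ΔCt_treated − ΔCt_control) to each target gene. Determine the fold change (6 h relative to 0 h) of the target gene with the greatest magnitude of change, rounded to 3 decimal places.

YML272C: ΔΔCt = (30.62−18.74) − (27.20−18.65) = 11.88 − 8.55 = 3.33; fold change = 2^-3.33 = 0.099
YGL278C: ΔΔCt = (27.94−18.74) − (32.45−18.65) = 9.20 − 13.80 = -4.60; fold change = 2^4.60 = 24.251
YAR257C: ΔΔCt = (23.79−18.74) − (20.42−18.65) = 5.05 − 1.77 = 3.28; fold change = 2^-3.28 = 0.103
YGL278C has the largest |ΔΔCt| = 4.60.

24.251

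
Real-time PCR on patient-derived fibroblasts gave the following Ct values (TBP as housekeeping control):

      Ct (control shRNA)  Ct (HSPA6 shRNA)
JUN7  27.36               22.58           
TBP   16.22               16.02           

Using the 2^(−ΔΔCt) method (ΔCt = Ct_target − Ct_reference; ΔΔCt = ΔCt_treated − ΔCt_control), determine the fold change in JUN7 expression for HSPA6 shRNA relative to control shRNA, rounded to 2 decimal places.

23.92

ΔCt(control shRNA) = 27.360 − 16.220 = 11.140
ΔCt(HSPA6 shRNA) = 22.580 − 16.020 = 6.560
ΔΔCt = 6.560 − 11.140 = -4.580
Fold change = 2^(−(-4.580)) = 2^4.580 = 23.918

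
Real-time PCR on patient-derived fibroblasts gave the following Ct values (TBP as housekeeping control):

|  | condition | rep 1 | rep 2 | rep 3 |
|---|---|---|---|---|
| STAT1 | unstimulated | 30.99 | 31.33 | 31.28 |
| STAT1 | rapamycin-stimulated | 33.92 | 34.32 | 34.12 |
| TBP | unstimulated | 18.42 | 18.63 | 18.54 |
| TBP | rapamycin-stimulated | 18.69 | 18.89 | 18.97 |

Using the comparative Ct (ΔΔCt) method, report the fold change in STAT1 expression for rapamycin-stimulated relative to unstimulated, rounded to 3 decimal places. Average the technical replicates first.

0.165

Mean Ct: STAT1 unstimulated 31.200; STAT1 rapamycin-stimulated 34.120; TBP unstimulated 18.530; TBP rapamycin-stimulated 18.850
ΔCt(unstimulated) = 31.200 − 18.530 = 12.670
ΔCt(rapamycin-stimulated) = 34.120 − 18.850 = 15.270
ΔΔCt = 15.270 − 12.670 = 2.600
Fold change = 2^(−2.600) = 0.1649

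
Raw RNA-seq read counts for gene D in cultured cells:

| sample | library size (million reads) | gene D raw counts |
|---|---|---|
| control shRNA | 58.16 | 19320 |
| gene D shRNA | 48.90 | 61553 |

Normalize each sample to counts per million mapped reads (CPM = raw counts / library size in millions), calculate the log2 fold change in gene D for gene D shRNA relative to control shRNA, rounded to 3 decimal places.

CPM(control shRNA) = 19320 / 58.16 = 332.1871
CPM(gene D shRNA) = 61553 / 48.90 = 1258.7526
Fold change = 1258.7526 / 332.1871 = 3.78929
log2(3.78929) = 1.9219

1.922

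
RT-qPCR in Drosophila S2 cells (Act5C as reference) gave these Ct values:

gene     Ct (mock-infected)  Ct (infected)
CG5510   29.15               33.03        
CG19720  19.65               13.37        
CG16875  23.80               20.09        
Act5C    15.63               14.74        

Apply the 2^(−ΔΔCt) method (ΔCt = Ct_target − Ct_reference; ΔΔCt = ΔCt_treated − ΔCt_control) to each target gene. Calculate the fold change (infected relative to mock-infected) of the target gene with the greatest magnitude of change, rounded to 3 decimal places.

41.933

CG5510: ΔΔCt = (33.03−14.74) − (29.15−15.63) = 18.29 − 13.52 = 4.77; fold change = 2^-4.77 = 0.037
CG19720: ΔΔCt = (13.37−14.74) − (19.65−15.63) = -1.37 − 4.02 = -5.39; fold change = 2^5.39 = 41.933
CG16875: ΔΔCt = (20.09−14.74) − (23.80−15.63) = 5.35 − 8.17 = -2.82; fold change = 2^2.82 = 7.062
CG19720 has the largest |ΔΔCt| = 5.39.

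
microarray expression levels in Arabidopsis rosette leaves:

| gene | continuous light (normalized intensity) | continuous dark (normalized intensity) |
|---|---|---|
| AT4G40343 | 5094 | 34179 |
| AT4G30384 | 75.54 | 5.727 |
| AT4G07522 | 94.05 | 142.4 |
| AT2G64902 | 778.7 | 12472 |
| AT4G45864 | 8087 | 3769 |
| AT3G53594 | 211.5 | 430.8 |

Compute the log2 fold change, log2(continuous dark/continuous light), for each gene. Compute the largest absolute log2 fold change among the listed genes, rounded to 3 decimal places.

log2(34179/5094) = 2.746  (AT4G40343)
log2(5.727/75.54) = -3.721  (AT4G30384)
log2(142.4/94.05) = 0.598  (AT4G07522)
log2(12472/778.7) = 4.001  (AT2G64902)
log2(3769/8087) = -1.101  (AT4G45864)
log2(430.8/211.5) = 1.026  (AT3G53594)
The largest magnitude belongs to AT2G64902.

4.001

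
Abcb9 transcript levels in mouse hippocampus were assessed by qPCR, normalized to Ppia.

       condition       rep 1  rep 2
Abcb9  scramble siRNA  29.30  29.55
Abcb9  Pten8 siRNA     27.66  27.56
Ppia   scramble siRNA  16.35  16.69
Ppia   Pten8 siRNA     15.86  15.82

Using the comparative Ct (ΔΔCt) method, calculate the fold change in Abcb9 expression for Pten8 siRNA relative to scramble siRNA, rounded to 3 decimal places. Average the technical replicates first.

Mean Ct: Abcb9 scramble siRNA 29.425; Abcb9 Pten8 siRNA 27.610; Ppia scramble siRNA 16.520; Ppia Pten8 siRNA 15.840
ΔCt(scramble siRNA) = 29.425 − 16.520 = 12.905
ΔCt(Pten8 siRNA) = 27.610 − 15.840 = 11.770
ΔΔCt = 11.770 − 12.905 = -1.135
Fold change = 2^(−(-1.135)) = 2^1.135 = 2.1962

2.196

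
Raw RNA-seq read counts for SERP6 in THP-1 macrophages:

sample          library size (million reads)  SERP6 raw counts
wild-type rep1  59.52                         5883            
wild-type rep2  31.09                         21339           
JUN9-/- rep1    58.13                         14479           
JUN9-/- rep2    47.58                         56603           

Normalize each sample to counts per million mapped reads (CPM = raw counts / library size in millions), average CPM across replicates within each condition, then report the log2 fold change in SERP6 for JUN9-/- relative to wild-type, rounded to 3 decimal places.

CPM(wild-type rep1) = 5883 / 59.52 = 98.8407
CPM(wild-type rep2) = 21339 / 31.09 = 686.3622
CPM(JUN9-/- rep1) = 14479 / 58.13 = 249.0796
CPM(JUN9-/- rep2) = 56603 / 47.58 = 1189.6385
mean CPM(wild-type) = 392.6015; mean CPM(JUN9-/-) = 719.3591
Fold change = 719.3591 / 392.6015 = 1.83229
log2(1.83229) = 0.8736

0.874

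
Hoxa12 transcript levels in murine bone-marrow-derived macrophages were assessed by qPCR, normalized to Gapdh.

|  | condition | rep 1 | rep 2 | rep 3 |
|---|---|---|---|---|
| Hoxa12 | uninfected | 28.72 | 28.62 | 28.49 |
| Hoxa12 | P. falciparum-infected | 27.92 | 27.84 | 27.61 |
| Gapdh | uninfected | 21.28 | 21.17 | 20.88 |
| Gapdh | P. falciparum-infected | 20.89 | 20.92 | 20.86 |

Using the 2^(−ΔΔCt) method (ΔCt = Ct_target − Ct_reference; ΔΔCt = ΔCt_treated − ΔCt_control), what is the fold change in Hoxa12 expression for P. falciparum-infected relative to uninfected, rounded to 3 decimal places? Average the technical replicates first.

1.516

Mean Ct: Hoxa12 uninfected 28.610; Hoxa12 P. falciparum-infected 27.790; Gapdh uninfected 21.110; Gapdh P. falciparum-infected 20.890
ΔCt(uninfected) = 28.610 − 21.110 = 7.500
ΔCt(P. falciparum-infected) = 27.790 − 20.890 = 6.900
ΔΔCt = 6.900 − 7.500 = -0.600
Fold change = 2^(−(-0.600)) = 2^0.600 = 1.5157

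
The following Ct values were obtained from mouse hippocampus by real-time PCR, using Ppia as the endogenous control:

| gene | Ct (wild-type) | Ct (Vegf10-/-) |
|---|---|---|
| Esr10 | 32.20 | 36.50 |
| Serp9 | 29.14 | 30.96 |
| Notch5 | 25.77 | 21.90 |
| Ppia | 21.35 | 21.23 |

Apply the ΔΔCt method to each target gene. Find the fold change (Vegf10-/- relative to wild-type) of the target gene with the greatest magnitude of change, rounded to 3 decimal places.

Esr10: ΔΔCt = (36.50−21.23) − (32.20−21.35) = 15.27 − 10.85 = 4.42; fold change = 2^-4.42 = 0.047
Serp9: ΔΔCt = (30.96−21.23) − (29.14−21.35) = 9.73 − 7.79 = 1.94; fold change = 2^-1.94 = 0.261
Notch5: ΔΔCt = (21.90−21.23) − (25.77−21.35) = 0.67 − 4.42 = -3.75; fold change = 2^3.75 = 13.454
Esr10 has the largest |ΔΔCt| = 4.42.

0.047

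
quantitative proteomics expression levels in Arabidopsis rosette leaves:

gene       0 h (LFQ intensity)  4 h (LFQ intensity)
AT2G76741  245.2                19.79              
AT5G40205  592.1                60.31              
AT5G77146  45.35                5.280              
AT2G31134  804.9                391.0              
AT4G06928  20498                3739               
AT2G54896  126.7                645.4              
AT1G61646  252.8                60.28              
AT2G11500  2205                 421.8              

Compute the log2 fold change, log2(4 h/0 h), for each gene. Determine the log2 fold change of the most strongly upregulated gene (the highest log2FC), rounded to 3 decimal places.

2.349

log2(19.79/245.2) = -3.631  (AT2G76741)
log2(60.31/592.1) = -3.295  (AT5G40205)
log2(5.280/45.35) = -3.102  (AT5G77146)
log2(391.0/804.9) = -1.042  (AT2G31134)
log2(3739/20498) = -2.455  (AT4G06928)
log2(645.4/126.7) = 2.349  (AT2G54896)
log2(60.28/252.8) = -2.068  (AT1G61646)
log2(421.8/2205) = -2.386  (AT2G11500)
AT2G54896 is most strongly upregulated.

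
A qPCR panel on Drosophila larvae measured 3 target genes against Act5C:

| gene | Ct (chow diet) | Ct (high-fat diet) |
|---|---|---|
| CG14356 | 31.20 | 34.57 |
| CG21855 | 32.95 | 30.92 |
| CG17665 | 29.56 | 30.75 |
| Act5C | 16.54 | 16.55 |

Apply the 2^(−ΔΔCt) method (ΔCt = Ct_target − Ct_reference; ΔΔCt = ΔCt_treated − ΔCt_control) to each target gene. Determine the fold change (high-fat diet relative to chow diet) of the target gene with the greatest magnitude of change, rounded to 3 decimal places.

0.097

CG14356: ΔΔCt = (34.57−16.55) − (31.20−16.54) = 18.02 − 14.66 = 3.36; fold change = 2^-3.36 = 0.097
CG21855: ΔΔCt = (30.92−16.55) − (32.95−16.54) = 14.37 − 16.41 = -2.04; fold change = 2^2.04 = 4.112
CG17665: ΔΔCt = (30.75−16.55) − (29.56−16.54) = 14.20 − 13.02 = 1.18; fold change = 2^-1.18 = 0.441
CG14356 has the largest |ΔΔCt| = 3.36.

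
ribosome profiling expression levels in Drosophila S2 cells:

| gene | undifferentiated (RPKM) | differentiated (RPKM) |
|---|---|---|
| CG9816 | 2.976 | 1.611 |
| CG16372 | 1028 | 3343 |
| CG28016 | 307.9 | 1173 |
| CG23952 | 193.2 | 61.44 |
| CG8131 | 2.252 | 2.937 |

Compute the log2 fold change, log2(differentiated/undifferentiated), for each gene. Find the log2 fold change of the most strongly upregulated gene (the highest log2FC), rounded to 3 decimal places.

1.930

log2(1.611/2.976) = -0.885  (CG9816)
log2(3343/1028) = 1.701  (CG16372)
log2(1173/307.9) = 1.930  (CG28016)
log2(61.44/193.2) = -1.653  (CG23952)
log2(2.937/2.252) = 0.383  (CG8131)
CG28016 is most strongly upregulated.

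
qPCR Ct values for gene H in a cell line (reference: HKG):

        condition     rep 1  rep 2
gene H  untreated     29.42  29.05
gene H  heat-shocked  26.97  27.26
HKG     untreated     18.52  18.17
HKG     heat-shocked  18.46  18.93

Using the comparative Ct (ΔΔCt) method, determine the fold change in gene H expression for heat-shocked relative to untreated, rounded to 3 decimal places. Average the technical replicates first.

5.540

Mean Ct: gene H untreated 29.235; gene H heat-shocked 27.115; HKG untreated 18.345; HKG heat-shocked 18.695
ΔCt(untreated) = 29.235 − 18.345 = 10.890
ΔCt(heat-shocked) = 27.115 − 18.695 = 8.420
ΔΔCt = 8.420 − 10.890 = -2.470
Fold change = 2^(−(-2.470)) = 2^2.470 = 5.5404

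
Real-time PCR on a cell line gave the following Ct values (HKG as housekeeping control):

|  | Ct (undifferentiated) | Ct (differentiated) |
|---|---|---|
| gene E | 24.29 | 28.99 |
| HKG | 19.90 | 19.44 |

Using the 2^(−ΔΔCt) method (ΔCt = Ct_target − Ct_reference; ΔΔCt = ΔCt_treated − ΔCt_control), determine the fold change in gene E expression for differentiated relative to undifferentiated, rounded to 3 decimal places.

0.028

ΔCt(undifferentiated) = 24.290 − 19.900 = 4.390
ΔCt(differentiated) = 28.990 − 19.440 = 9.550
ΔΔCt = 9.550 − 4.390 = 5.160
Fold change = 2^(−5.160) = 0.0280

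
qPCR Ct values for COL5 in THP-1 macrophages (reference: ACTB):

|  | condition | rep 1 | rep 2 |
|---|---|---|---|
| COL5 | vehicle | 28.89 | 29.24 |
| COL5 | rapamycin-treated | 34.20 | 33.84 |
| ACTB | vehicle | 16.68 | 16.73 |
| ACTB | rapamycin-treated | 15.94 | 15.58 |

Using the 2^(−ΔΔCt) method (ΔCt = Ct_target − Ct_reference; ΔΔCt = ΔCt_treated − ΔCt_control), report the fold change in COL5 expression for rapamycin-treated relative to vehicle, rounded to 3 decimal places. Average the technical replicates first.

Mean Ct: COL5 vehicle 29.065; COL5 rapamycin-treated 34.020; ACTB vehicle 16.705; ACTB rapamycin-treated 15.760
ΔCt(vehicle) = 29.065 − 16.705 = 12.360
ΔCt(rapamycin-treated) = 34.020 − 15.760 = 18.260
ΔΔCt = 18.260 − 12.360 = 5.900
Fold change = 2^(−5.900) = 0.0167

0.017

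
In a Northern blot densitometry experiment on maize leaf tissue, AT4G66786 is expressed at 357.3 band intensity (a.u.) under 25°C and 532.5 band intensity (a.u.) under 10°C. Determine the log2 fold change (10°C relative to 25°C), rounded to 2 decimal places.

Fold change = 532.5 / 357.3 = 1.4903
log2(1.4903) = 0.576

0.58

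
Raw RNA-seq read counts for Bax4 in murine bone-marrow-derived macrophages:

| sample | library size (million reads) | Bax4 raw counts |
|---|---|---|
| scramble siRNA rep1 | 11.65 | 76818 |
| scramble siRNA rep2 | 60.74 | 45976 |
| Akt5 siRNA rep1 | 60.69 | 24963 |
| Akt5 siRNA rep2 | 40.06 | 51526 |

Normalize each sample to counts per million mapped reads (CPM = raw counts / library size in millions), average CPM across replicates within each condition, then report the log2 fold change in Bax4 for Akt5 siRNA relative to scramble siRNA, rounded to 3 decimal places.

-2.114

CPM(scramble siRNA rep1) = 76818 / 11.65 = 6593.8197
CPM(scramble siRNA rep2) = 45976 / 60.74 = 756.9312
CPM(Akt5 siRNA rep1) = 24963 / 60.69 = 411.3198
CPM(Akt5 siRNA rep2) = 51526 / 40.06 = 1286.2207
mean CPM(scramble siRNA) = 3675.3755; mean CPM(Akt5 siRNA) = 848.7702
Fold change = 848.7702 / 3675.3755 = 0.23093
log2(0.23093) = -2.1144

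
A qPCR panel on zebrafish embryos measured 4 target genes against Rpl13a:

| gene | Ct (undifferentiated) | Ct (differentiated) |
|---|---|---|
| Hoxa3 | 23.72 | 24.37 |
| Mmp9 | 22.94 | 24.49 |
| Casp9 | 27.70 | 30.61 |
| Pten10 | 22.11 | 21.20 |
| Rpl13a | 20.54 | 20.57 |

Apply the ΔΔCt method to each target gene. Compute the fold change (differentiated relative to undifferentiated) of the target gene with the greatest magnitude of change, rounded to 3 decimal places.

0.136

Hoxa3: ΔΔCt = (24.37−20.57) − (23.72−20.54) = 3.80 − 3.18 = 0.62; fold change = 2^-0.62 = 0.651
Mmp9: ΔΔCt = (24.49−20.57) − (22.94−20.54) = 3.92 − 2.40 = 1.52; fold change = 2^-1.52 = 0.349
Casp9: ΔΔCt = (30.61−20.57) − (27.70−20.54) = 10.04 − 7.16 = 2.88; fold change = 2^-2.88 = 0.136
Pten10: ΔΔCt = (21.20−20.57) − (22.11−20.54) = 0.63 − 1.57 = -0.94; fold change = 2^0.94 = 1.919
Casp9 has the largest |ΔΔCt| = 2.88.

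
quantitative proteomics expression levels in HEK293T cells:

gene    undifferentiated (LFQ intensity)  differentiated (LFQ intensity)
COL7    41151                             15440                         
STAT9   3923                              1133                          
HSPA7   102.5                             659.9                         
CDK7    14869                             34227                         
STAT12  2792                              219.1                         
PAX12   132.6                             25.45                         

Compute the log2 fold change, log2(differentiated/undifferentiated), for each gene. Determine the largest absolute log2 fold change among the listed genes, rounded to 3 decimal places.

log2(15440/41151) = -1.414  (COL7)
log2(1133/3923) = -1.792  (STAT9)
log2(659.9/102.5) = 2.687  (HSPA7)
log2(34227/14869) = 1.203  (CDK7)
log2(219.1/2792) = -3.672  (STAT12)
log2(25.45/132.6) = -2.381  (PAX12)
The largest magnitude belongs to STAT12.

3.672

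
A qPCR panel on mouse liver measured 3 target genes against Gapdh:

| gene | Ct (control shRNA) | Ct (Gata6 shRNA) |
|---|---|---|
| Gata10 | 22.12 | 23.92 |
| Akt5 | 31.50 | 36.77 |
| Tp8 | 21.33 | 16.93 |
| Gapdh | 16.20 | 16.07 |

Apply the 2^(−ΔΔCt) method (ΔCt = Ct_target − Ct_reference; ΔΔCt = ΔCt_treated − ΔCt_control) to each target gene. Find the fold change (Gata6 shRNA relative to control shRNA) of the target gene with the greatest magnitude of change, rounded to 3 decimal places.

Gata10: ΔΔCt = (23.92−16.07) − (22.12−16.20) = 7.85 − 5.92 = 1.93; fold change = 2^-1.93 = 0.262
Akt5: ΔΔCt = (36.77−16.07) − (31.50−16.20) = 20.70 − 15.30 = 5.40; fold change = 2^-5.40 = 0.024
Tp8: ΔΔCt = (16.93−16.07) − (21.33−16.20) = 0.86 − 5.13 = -4.27; fold change = 2^4.27 = 19.293
Akt5 has the largest |ΔΔCt| = 5.40.

0.024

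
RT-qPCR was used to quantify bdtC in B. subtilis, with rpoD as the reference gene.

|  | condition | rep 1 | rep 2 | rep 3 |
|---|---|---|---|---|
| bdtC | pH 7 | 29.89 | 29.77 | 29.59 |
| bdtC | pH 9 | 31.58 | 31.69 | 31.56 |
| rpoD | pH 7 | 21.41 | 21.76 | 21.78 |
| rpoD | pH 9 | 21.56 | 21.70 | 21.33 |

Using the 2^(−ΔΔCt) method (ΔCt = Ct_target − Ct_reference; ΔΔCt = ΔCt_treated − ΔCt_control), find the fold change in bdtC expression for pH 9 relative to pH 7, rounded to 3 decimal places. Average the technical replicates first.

Mean Ct: bdtC pH 7 29.750; bdtC pH 9 31.610; rpoD pH 7 21.650; rpoD pH 9 21.530
ΔCt(pH 7) = 29.750 − 21.650 = 8.100
ΔCt(pH 9) = 31.610 − 21.530 = 10.080
ΔΔCt = 10.080 − 8.100 = 1.980
Fold change = 2^(−1.980) = 0.2535

0.253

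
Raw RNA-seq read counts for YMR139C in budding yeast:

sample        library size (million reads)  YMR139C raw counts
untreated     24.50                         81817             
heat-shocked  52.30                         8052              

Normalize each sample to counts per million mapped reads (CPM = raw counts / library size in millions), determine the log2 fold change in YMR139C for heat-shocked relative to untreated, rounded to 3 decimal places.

-4.439

CPM(untreated) = 81817 / 24.50 = 3339.4694
CPM(heat-shocked) = 8052 / 52.30 = 153.9579
Fold change = 153.9579 / 3339.4694 = 0.04610
log2(0.04610) = -4.4390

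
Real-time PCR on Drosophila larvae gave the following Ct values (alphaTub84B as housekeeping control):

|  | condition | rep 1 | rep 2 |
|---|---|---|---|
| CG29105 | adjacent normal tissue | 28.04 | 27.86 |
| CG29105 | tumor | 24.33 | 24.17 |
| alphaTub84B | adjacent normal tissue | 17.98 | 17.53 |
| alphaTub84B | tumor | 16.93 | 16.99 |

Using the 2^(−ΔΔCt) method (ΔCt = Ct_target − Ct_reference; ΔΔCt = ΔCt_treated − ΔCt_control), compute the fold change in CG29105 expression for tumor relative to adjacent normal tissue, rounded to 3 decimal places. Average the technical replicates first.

Mean Ct: CG29105 adjacent normal tissue 27.950; CG29105 tumor 24.250; alphaTub84B adjacent normal tissue 17.755; alphaTub84B tumor 16.960
ΔCt(adjacent normal tissue) = 27.950 − 17.755 = 10.195
ΔCt(tumor) = 24.250 − 16.960 = 7.290
ΔΔCt = 7.290 − 10.195 = -2.905
Fold change = 2^(−(-2.905)) = 2^2.905 = 7.4902

7.490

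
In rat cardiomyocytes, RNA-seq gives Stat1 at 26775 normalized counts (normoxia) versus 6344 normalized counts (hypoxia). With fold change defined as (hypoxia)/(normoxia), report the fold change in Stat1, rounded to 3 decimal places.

Fold change = 6344 / 26775 = 0.2369
Stat1 is downregulated.

0.237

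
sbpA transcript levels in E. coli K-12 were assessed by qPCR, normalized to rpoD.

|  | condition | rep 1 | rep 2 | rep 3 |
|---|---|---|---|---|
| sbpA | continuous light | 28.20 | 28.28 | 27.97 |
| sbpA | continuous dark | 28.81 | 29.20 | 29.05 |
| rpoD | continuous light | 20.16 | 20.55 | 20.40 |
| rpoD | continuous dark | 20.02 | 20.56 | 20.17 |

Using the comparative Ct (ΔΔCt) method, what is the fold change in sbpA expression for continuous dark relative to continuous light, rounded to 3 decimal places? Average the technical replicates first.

0.503

Mean Ct: sbpA continuous light 28.150; sbpA continuous dark 29.020; rpoD continuous light 20.370; rpoD continuous dark 20.250
ΔCt(continuous light) = 28.150 − 20.370 = 7.780
ΔCt(continuous dark) = 29.020 − 20.250 = 8.770
ΔΔCt = 8.770 − 7.780 = 0.990
Fold change = 2^(−0.990) = 0.5035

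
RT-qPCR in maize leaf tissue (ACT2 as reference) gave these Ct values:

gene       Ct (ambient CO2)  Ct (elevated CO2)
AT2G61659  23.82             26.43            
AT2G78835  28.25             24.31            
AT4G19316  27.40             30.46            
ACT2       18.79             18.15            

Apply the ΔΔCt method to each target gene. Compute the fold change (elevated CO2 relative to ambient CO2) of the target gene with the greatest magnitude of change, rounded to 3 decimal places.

0.077

AT2G61659: ΔΔCt = (26.43−18.15) − (23.82−18.79) = 8.28 − 5.03 = 3.25; fold change = 2^-3.25 = 0.105
AT2G78835: ΔΔCt = (24.31−18.15) − (28.25−18.79) = 6.16 − 9.46 = -3.30; fold change = 2^3.30 = 9.849
AT4G19316: ΔΔCt = (30.46−18.15) − (27.40−18.79) = 12.31 − 8.61 = 3.70; fold change = 2^-3.70 = 0.077
AT4G19316 has the largest |ΔΔCt| = 3.70.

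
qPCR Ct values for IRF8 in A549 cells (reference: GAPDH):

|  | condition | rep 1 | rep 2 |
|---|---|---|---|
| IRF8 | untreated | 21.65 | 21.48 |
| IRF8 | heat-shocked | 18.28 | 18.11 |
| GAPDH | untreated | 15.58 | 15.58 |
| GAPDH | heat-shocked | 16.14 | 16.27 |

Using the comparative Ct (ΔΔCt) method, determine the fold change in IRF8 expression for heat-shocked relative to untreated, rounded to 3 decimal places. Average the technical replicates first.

Mean Ct: IRF8 untreated 21.565; IRF8 heat-shocked 18.195; GAPDH untreated 15.580; GAPDH heat-shocked 16.205
ΔCt(untreated) = 21.565 − 15.580 = 5.985
ΔCt(heat-shocked) = 18.195 − 16.205 = 1.990
ΔΔCt = 1.990 − 5.985 = -3.995
Fold change = 2^(−(-3.995)) = 2^3.995 = 15.9446

15.945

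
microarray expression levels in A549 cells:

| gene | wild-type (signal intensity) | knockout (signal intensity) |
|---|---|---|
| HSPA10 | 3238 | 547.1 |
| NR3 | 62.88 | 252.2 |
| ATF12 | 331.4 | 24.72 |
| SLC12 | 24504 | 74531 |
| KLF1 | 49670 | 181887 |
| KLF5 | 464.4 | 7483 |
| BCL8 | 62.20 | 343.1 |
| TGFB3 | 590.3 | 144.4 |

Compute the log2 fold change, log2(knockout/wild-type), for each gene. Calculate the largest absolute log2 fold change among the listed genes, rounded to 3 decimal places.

4.010

log2(547.1/3238) = -2.565  (HSPA10)
log2(252.2/62.88) = 2.004  (NR3)
log2(24.72/331.4) = -3.745  (ATF12)
log2(74531/24504) = 1.605  (SLC12)
log2(181887/49670) = 1.873  (KLF1)
log2(7483/464.4) = 4.010  (KLF5)
log2(343.1/62.20) = 2.464  (BCL8)
log2(144.4/590.3) = -2.031  (TGFB3)
The largest magnitude belongs to KLF5.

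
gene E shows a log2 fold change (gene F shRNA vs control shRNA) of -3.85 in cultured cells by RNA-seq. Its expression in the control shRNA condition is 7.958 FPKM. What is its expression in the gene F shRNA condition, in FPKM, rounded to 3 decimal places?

Fold change = 2^(-3.85) = 0.0693
gene F shRNA expression = 7.958 × 0.0693 = 0.552

0.552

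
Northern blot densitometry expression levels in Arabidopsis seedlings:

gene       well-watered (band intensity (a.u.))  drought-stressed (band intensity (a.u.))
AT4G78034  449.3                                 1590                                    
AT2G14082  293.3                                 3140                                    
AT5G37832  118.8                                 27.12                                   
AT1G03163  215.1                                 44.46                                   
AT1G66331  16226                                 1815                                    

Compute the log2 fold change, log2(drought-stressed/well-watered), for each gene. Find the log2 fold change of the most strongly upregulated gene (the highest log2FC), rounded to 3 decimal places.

3.420

log2(1590/449.3) = 1.823  (AT4G78034)
log2(3140/293.3) = 3.420  (AT2G14082)
log2(27.12/118.8) = -2.131  (AT5G37832)
log2(44.46/215.1) = -2.274  (AT1G03163)
log2(1815/16226) = -3.160  (AT1G66331)
AT2G14082 is most strongly upregulated.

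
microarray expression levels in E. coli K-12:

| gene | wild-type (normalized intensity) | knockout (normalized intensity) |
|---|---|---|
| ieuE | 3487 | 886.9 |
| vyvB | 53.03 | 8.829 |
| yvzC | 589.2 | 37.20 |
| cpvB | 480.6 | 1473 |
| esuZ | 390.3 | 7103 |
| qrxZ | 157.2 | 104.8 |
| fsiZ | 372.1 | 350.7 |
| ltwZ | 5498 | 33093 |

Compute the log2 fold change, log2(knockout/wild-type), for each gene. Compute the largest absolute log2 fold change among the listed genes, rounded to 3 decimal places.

4.186

log2(886.9/3487) = -1.975  (ieuE)
log2(8.829/53.03) = -2.586  (vyvB)
log2(37.20/589.2) = -3.985  (yvzC)
log2(1473/480.6) = 1.616  (cpvB)
log2(7103/390.3) = 4.186  (esuZ)
log2(104.8/157.2) = -0.585  (qrxZ)
log2(350.7/372.1) = -0.085  (fsiZ)
log2(33093/5498) = 2.590  (ltwZ)
The largest magnitude belongs to esuZ.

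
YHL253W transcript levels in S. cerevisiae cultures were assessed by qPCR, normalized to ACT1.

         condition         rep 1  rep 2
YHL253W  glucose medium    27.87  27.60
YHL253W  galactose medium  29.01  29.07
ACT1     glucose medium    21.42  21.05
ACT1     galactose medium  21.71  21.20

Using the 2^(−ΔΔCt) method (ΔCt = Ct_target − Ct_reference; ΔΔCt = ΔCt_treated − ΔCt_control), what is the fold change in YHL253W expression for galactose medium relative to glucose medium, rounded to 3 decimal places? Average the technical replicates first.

0.471

Mean Ct: YHL253W glucose medium 27.735; YHL253W galactose medium 29.040; ACT1 glucose medium 21.235; ACT1 galactose medium 21.455
ΔCt(glucose medium) = 27.735 − 21.235 = 6.500
ΔCt(galactose medium) = 29.040 − 21.455 = 7.585
ΔΔCt = 7.585 − 6.500 = 1.085
Fold change = 2^(−1.085) = 0.4714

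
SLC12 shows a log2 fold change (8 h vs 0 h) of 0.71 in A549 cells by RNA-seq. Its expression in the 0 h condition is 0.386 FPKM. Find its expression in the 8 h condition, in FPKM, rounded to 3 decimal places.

Fold change = 2^(0.71) = 1.6358
8 h expression = 0.386 × 1.6358 = 0.631

0.631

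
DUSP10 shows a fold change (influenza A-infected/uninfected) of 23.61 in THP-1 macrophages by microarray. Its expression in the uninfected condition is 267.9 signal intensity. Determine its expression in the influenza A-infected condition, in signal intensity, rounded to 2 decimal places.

influenza A-infected expression = 267.9 × 23.61 = 6325.12

6325.12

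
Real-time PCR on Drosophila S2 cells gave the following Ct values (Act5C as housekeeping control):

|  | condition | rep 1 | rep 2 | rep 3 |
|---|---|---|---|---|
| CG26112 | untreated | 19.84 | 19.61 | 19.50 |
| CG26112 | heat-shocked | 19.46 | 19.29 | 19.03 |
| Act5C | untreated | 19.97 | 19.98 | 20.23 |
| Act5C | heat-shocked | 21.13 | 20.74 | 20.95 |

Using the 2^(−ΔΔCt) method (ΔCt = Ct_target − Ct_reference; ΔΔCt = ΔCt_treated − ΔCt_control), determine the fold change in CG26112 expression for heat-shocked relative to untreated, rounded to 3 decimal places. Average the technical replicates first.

2.412

Mean Ct: CG26112 untreated 19.650; CG26112 heat-shocked 19.260; Act5C untreated 20.060; Act5C heat-shocked 20.940
ΔCt(untreated) = 19.650 − 20.060 = -0.410
ΔCt(heat-shocked) = 19.260 − 20.940 = -1.680
ΔΔCt = -1.680 − (-0.410) = -1.270
Fold change = 2^(−(-1.270)) = 2^1.270 = 2.4116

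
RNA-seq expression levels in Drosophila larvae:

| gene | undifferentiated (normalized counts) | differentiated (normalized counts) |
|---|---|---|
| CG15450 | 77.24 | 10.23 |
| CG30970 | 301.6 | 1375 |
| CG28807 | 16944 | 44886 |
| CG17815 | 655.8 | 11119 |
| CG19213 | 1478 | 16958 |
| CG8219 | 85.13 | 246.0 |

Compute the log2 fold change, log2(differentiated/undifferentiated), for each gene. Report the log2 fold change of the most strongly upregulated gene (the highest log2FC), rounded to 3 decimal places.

4.084

log2(10.23/77.24) = -2.917  (CG15450)
log2(1375/301.6) = 2.189  (CG30970)
log2(44886/16944) = 1.405  (CG28807)
log2(11119/655.8) = 4.084  (CG17815)
log2(16958/1478) = 3.520  (CG19213)
log2(246.0/85.13) = 1.531  (CG8219)
CG17815 is most strongly upregulated.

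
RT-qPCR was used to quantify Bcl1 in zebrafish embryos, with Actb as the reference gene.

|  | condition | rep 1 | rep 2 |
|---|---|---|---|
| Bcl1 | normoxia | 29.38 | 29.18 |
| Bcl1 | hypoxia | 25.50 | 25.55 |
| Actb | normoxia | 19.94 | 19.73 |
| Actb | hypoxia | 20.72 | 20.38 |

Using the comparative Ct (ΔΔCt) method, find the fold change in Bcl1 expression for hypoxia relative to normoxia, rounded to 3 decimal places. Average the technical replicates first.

Mean Ct: Bcl1 normoxia 29.280; Bcl1 hypoxia 25.525; Actb normoxia 19.835; Actb hypoxia 20.550
ΔCt(normoxia) = 29.280 − 19.835 = 9.445
ΔCt(hypoxia) = 25.525 − 20.550 = 4.975
ΔΔCt = 4.975 − 9.445 = -4.470
Fold change = 2^(−(-4.470)) = 2^4.470 = 22.1618

22.162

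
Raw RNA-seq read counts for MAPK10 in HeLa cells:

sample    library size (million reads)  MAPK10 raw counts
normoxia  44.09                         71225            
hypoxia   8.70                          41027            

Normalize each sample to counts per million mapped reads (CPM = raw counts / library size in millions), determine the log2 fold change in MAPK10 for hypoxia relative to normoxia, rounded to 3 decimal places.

CPM(normoxia) = 71225 / 44.09 = 1615.4457
CPM(hypoxia) = 41027 / 8.70 = 4715.7471
Fold change = 4715.7471 / 1615.4457 = 2.91916
log2(2.91916) = 1.5456

1.546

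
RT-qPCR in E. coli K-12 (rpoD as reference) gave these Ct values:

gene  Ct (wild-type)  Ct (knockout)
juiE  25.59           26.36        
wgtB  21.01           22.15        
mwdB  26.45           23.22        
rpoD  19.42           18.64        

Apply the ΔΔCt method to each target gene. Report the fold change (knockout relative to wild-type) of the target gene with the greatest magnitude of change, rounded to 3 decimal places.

5.464

juiE: ΔΔCt = (26.36−18.64) − (25.59−19.42) = 7.72 − 6.17 = 1.55; fold change = 2^-1.55 = 0.342
wgtB: ΔΔCt = (22.15−18.64) − (21.01−19.42) = 3.51 − 1.59 = 1.92; fold change = 2^-1.92 = 0.264
mwdB: ΔΔCt = (23.22−18.64) − (26.45−19.42) = 4.58 − 7.03 = -2.45; fold change = 2^2.45 = 5.464
mwdB has the largest |ΔΔCt| = 2.45.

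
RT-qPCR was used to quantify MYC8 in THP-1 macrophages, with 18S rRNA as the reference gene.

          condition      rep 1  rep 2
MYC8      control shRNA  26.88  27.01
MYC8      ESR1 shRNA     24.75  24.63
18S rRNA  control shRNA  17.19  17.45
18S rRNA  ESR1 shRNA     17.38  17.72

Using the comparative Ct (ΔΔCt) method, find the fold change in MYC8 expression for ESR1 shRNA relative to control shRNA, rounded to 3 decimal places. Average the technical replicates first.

5.598

Mean Ct: MYC8 control shRNA 26.945; MYC8 ESR1 shRNA 24.690; 18S rRNA control shRNA 17.320; 18S rRNA ESR1 shRNA 17.550
ΔCt(control shRNA) = 26.945 − 17.320 = 9.625
ΔCt(ESR1 shRNA) = 24.690 − 17.550 = 7.140
ΔΔCt = 7.140 − 9.625 = -2.485
Fold change = 2^(−(-2.485)) = 2^2.485 = 5.5983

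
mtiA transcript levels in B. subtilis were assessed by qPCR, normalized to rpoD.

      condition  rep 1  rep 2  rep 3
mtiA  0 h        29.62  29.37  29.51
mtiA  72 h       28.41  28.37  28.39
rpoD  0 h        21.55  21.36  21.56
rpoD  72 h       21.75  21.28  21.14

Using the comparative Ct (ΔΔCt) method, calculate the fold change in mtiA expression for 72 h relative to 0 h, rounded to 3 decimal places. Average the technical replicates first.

2.014

Mean Ct: mtiA 0 h 29.500; mtiA 72 h 28.390; rpoD 0 h 21.490; rpoD 72 h 21.390
ΔCt(0 h) = 29.500 − 21.490 = 8.010
ΔCt(72 h) = 28.390 − 21.390 = 7.000
ΔΔCt = 7.000 − 8.010 = -1.010
Fold change = 2^(−(-1.010)) = 2^1.010 = 2.0139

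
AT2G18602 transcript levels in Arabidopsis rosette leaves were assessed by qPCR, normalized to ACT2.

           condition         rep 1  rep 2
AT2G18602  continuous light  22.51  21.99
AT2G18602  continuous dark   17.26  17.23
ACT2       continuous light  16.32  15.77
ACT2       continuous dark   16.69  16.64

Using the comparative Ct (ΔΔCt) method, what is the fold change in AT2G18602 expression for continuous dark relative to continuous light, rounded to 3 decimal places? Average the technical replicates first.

49.351

Mean Ct: AT2G18602 continuous light 22.250; AT2G18602 continuous dark 17.245; ACT2 continuous light 16.045; ACT2 continuous dark 16.665
ΔCt(continuous light) = 22.250 − 16.045 = 6.205
ΔCt(continuous dark) = 17.245 − 16.665 = 0.580
ΔΔCt = 0.580 − 6.205 = -5.625
Fold change = 2^(−(-5.625)) = 2^5.625 = 49.3507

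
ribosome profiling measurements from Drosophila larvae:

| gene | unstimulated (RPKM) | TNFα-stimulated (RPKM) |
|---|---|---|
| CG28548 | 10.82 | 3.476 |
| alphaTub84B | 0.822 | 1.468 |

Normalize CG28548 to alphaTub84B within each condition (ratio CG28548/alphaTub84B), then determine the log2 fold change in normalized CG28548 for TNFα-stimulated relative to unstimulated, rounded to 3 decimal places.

CG28548/alphaTub84B (unstimulated) = 10.82 / 0.822 = 13.163
CG28548/alphaTub84B (TNFα-stimulated) = 3.476 / 1.468 = 2.3678
Fold change = 2.3678 / 13.163 = 0.1799
log2(0.1799) = -2.4748

-2.475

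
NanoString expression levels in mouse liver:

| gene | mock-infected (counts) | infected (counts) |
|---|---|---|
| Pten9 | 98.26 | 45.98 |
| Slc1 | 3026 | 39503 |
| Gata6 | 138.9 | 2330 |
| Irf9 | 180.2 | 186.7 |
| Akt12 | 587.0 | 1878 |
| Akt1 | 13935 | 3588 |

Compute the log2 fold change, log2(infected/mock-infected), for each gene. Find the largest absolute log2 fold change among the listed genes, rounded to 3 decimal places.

log2(45.98/98.26) = -1.096  (Pten9)
log2(39503/3026) = 3.706  (Slc1)
log2(2330/138.9) = 4.068  (Gata6)
log2(186.7/180.2) = 0.051  (Irf9)
log2(1878/587.0) = 1.678  (Akt12)
log2(3588/13935) = -1.957  (Akt1)
The largest magnitude belongs to Gata6.

4.068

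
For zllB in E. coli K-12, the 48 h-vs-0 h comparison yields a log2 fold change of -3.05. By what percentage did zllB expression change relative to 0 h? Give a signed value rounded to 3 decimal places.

-87.926%

Fold change = 2^(-3.05) = 0.1207
Percent change = (FC − 1) × 100% = (0.1207 − 1) × 100 = -87.926%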